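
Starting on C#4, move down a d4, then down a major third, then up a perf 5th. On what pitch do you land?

B#3

A diminished fourth down from C#4 is G##3.
G##3 down a major third → E#3 (4 semitones).
E#3 up a perfect fifth → B#3 (7 semitones).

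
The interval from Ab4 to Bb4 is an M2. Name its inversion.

minor seventh

Inverted interval numbers add to nine, so a second pairs with a seventh (2 + 7 = 9).
The quality also flips — major becomes minor — giving a minor seventh.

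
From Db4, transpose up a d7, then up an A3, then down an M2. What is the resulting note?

Db5

Up a diminished seventh from Db4: Cbb5 (9 semitones up).
Cbb5 up an augmented third → Eb5 (5 semitones).
Down a major second from Eb5: Db5 (2 semitones down).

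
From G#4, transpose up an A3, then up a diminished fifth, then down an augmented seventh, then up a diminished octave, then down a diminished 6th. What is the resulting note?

Up an augmented third from G#4: B##4 (5 semitones up).
B##4 up a diminished fifth → F##5 (6 semitones).
Down an augmented seventh from F##5: G4 (12 semitones down).
Up a diminished octave from G4: Gb5 (11 semitones up).
Gb5 down a diminished sixth → B4 (7 semitones).

B4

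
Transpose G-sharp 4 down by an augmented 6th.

B-flat 3

Counting six letter names down from G lands on B.
An augmented sixth spans 10 semitones, so from G#4 the target pitch is Bb3.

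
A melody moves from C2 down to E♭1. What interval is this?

major sixth

Descending from C2 to Eb1 is the same interval as ascending Eb1 to C2.
E to C spans six letter names (E-F-G-A-B-C), so the interval is some kind of sixth.
The major sixth spans 9 semitones, and Eb1 to C2 is exactly 9 semitones — so this is a major sixth.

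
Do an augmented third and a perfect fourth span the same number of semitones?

Yes

An augmented third = 5 semitones = a perfect fourth; enharmonically equal.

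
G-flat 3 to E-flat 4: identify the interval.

major sixth

G to E spans six letter names (G-A-B-C-D-E): a sixth.
The major sixth spans 9 semitones, and Gb3 to Eb4 is exactly 9 semitones — so this is a major sixth.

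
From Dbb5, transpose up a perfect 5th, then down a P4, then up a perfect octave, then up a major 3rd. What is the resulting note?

Gb6

Up a perfect fifth from Dbb5: Abb5 (7 semitones up).
Down a perfect fourth from Abb5: Ebb5 (5 semitones down).
Up a perfect octave from Ebb5: Ebb6 (12 semitones up).
Up a major third from Ebb6: Gb6 (4 semitones up).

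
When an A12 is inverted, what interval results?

First reduce the compound augmented twelfth to its simple form, an augmented fifth.
The rule of nine gives the new number: 9 − 5 = 4, so a fifth becomes a fourth.
Quality inverts too: augmented becomes diminished. That makes the inversion a diminished fourth.

diminished 4th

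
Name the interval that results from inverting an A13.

d3

First reduce the compound augmented thirteenth to its simple form, an augmented sixth.
Inverted interval numbers add to nine, so a sixth pairs with a third (6 + 3 = 9).
The quality also flips — augmented becomes diminished — giving a diminished third.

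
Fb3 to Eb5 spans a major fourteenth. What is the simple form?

Each octave removed subtracts seven from the number: 14 − 7 = 7.
So a major fourteenth is an octave plus a major seventh. The quality is unchanged.

M7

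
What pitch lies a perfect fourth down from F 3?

Four letter names down from F: C.
A perfect fourth is 5 semitones; 5 semitones down from F3 gives C3.

C 3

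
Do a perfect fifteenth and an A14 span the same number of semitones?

A perfect fifteenth = 24 semitones = an augmented fourteenth; enharmonically equal.

Yes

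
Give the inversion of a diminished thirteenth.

augmented third

First reduce the compound diminished thirteenth to its simple form, a diminished sixth.
Interval numbers invert to sum to nine: 6 + 3 = 9, so a sixth inverts to a third.
Quality inverts too: diminished becomes augmented. That makes the inversion an augmented third.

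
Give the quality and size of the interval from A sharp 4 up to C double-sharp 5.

A to C spans three letter names (A-B-C): a third.
The major third spans 4 semitones, and A#4 to C##5 is exactly 4 semitones — so this is a major third.

major third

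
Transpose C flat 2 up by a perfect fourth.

F flat 2

Counting four letter names up from C lands on F.
A perfect fourth spans 5 semitones, so from Cb2 the target pitch is Fb2.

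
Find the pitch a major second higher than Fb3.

Gb3

Counting two letter names up from F lands on G.
Moving 2 semitones up from Fb3 (the size of a major second) reaches Gb3.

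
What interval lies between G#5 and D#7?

perfect 12th

G to D spans five letter names (G-A-B-C-D), plus an octave: a twelfth.
The perfect twelfth spans 19 semitones, and G#5 to D#7 is exactly 19 semitones — so this is a perfect twelfth.
(Equivalently, a compound perfect fifth: a perfect fifth plus an octave.)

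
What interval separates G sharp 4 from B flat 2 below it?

Descending from G#4 to Bb2 is the same interval as ascending Bb2 to G#4.
B to G spans six letter names (B-C-D-E-F-G), plus an octave, so the interval is some kind of thirteenth.
A major thirteenth would be 21 semitones; Bb2 to G#4 is 22, one semitone wider, so the interval is augmented.
(Equivalently, a compound augmented sixth: an augmented sixth plus an octave.)

augmented thirteenth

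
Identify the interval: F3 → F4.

F to F is the same letter name, plus an octave, so the interval is some kind of octave.
The perfect octave spans 12 semitones, and F3 to F4 is exactly 12 semitones — so this is a perfect octave.

P8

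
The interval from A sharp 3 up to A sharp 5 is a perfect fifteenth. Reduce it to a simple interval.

P8

Each octave removed subtracts seven from the number: 15 − 7 = 8.
Quality carries through unchanged, so the simple form is a perfect octave.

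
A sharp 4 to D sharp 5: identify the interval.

A to D spans four letter names (A-B-C-D) — that makes it a fourth of some quality.
The perfect fourth spans 5 semitones, and A#4 to D#5 is exactly 5 semitones — so this is a perfect fourth.

perfect fourth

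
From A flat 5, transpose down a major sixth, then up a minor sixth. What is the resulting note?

Down a major sixth from Ab5: Cb5 (9 semitones down).
Cb5 up a minor sixth → Abb5 (8 semitones).

A double-flat 5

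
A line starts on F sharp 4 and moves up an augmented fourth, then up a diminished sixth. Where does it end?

Up an augmented fourth from F#4: B#4 (6 semitones up).
Up a diminished sixth from B#4: G5 (7 semitones up).

G 5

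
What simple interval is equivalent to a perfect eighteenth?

Take out 2 octaves (14 from the number): 18 − 14 = 4.
So a perfect eighteenth is 2 octaves plus a perfect fourth. The quality is unchanged.

perfect fourth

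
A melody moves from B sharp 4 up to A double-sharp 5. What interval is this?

B to A spans seven letter names (B-C-D-E-F-G-A), so the interval is some kind of seventh.
Counting semitones, B#4→A##5 is 11, which is the major seventh.

M7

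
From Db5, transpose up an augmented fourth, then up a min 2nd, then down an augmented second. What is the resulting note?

Db5 up an augmented fourth → G5 (6 semitones).
A minor second up from G5 is Ab5.
Down an augmented second from Ab5: Gbb5 (3 semitones down).

Gbb5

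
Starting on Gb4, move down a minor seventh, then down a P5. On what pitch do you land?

Db3

A minor seventh down from Gb4 is Ab3.
Ab3 down a perfect fifth → Db3 (7 semitones).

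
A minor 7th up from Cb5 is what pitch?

Seven letter names up from C: B.
A minor seventh is 10 semitones; 10 semitones up from Cb5 gives Bbb5.

Bbb5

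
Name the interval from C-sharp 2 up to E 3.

C to E spans three letter names (C-D-E), plus an octave: a tenth.
A major tenth would be 16 semitones, but C#2 to E3 is 15 — one semitone narrower, making it a minor tenth.
(Equivalently, a compound minor third: a minor third plus an octave.)

minor tenth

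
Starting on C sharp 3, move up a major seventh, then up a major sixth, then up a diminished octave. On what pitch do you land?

A major seventh up from C#3 is B#3.
Up a major sixth from B#3: G##4 (9 semitones up).
G##4 up a diminished octave → G#5 (11 semitones).

G sharp 5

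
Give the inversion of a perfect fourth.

Interval numbers invert to sum to nine: 4 + 5 = 9, so a fourth inverts to a fifth.
And perfect stays perfect under inversion, so we get a perfect fifth.

perfect 5th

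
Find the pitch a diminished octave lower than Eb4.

E3

An octave keeps the letter name E, an octave down from E.
A diminished octave spans 11 semitones, so from Eb4 the target pitch is E3.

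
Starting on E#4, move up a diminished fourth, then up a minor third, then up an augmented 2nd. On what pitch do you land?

D#5

Up a diminished fourth from E#4: A4 (4 semitones up).
A4 up a minor third → C5 (3 semitones).
C5 up an augmented second → D#5 (3 semitones).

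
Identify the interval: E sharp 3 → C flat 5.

dd13

E to C spans six letter names (E-F-G-A-B-C), plus an octave, so the interval is some kind of thirteenth.
E#3 to Cb5 spans 18 semitones — three semitones narrower than the major thirteenth (21) — giving a doubly diminished thirteenth.
(Equivalently, a compound doubly diminished sixth: a doubly diminished sixth plus an octave.)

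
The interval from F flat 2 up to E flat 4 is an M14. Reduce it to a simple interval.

Take out an octave (7 from the number): 14 − 7 = 7.
That makes a major fourteenth a compound major seventh — an octave plus a major seventh.

M7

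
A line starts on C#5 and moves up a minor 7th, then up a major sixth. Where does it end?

C#5 up a minor seventh → B5 (10 semitones).
Up a major sixth from B5: G#6 (9 semitones up).

G#6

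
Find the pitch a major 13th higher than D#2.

Counting six letter names plus an octave up from D lands on B.
Moving 21 semitones up from D#2 (the size of a major thirteenth) reaches B#3.

B#3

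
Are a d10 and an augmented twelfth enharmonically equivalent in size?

No

14 semitones (diminished tenth) vs 20 semitones (augmented twelfth): not equal.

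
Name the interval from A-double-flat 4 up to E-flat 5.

augmented fifth

A to E spans five letter names (A-B-C-D-E), so the interval is some kind of fifth.
Abb4 to Eb5 spans 8 semitones — one semitone wider than the perfect fifth (7) — giving an augmented fifth.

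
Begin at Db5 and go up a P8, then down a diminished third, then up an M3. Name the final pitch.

A perfect octave up from Db5 is Db6.
Db6 down a diminished third → B5 (2 semitones).
A major third up from B5 is D#6.

D#6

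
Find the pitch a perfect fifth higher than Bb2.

F3

The fifth takes the letter from B up to F.
Moving 7 semitones up from Bb2 (the size of a perfect fifth) reaches F3.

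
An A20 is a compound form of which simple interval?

augmented 6th

Take out 2 octaves (14 from the number): 20 − 14 = 6.
That makes an augmented twentieth a compound augmented sixth — 2 octaves plus an augmented sixth.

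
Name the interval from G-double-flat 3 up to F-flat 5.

major 14th

G to F spans seven letter names (G-A-B-C-D-E-F), plus an octave, so the interval is some kind of fourteenth.
The major fourteenth spans 23 semitones, and Gbb3 to Fb5 is exactly 23 semitones — so this is a major fourteenth.
(Equivalently, a compound major seventh: a major seventh plus an octave.)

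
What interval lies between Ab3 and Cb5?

minor tenth

A to C spans three letter names (A-B-C), plus an octave: a tenth.
At 15 semitones, Ab3→Cb5 falls one short of a major tenth: minor.
(Equivalently, a compound minor third: a minor third plus an octave.)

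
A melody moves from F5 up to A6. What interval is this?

F to A spans three letter names (F-G-A), plus an octave, so the interval is some kind of tenth.
F5 to A6 is 16 semitones, matching the major tenth exactly, so the quality is major.
(Equivalently, a compound major third: a major third plus an octave.)

M10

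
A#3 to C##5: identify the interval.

A to C spans three letter names (A-B-C), plus an octave — that makes it a tenth of some quality.
The major tenth spans 16 semitones, and A#3 to C##5 is exactly 16 semitones — so this is a major tenth.
(Equivalently, a compound major third: a major third plus an octave.)

major tenth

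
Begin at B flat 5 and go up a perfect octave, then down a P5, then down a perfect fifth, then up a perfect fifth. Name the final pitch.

E flat 6

Bb5 up a perfect octave → Bb6 (12 semitones).
Bb6 down a perfect fifth → Eb6 (7 semitones).
Down a perfect fifth from Eb6: Ab5 (7 semitones down).
A perfect fifth up from Ab5 is Eb6.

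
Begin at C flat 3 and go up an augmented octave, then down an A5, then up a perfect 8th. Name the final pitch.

An augmented octave up from Cb3 is C4.
Down an augmented fifth from C4: Fb3 (8 semitones down).
Fb3 up a perfect octave → Fb4 (12 semitones).

F flat 4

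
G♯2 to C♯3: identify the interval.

G to C spans four letter names (G-A-B-C) — that makes it a fourth of some quality.
The perfect fourth spans 5 semitones, and G#2 to C#3 is exactly 5 semitones — so this is a perfect fourth.

perfect fourth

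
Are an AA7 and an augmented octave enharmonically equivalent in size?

Yes

A doubly augmented seventh spans 13 semitones, and an augmented octave also spans 13 semitones — they're enharmonic.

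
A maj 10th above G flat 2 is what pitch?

B flat 3

The tenth's letter: G up three letter names plus an octave → B.
Moving 16 semitones up from Gb2 (the size of a major tenth) reaches Bb3.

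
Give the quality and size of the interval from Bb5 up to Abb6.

diminished seventh

B to A spans seven letter names (B-C-D-E-F-G-A), so the interval is some kind of seventh.
A major seventh would be 11 semitones; Bb5 to Abb6 is 9, two semitones narrower, so the interval is diminished.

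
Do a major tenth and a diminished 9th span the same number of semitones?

16 semitones (major tenth) vs 12 semitones (diminished ninth): not equal.

No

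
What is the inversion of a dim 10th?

augmented 6th

First reduce the compound diminished tenth to its simple form, a diminished third.
The rule of nine gives the new number: 9 − 3 = 6, so a third becomes a sixth.
The quality also flips — diminished becomes augmented — giving an augmented sixth.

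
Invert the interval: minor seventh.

The rule of nine gives the new number: 9 − 7 = 2, so a seventh becomes a second.
Quality inverts too: minor becomes major. That makes the inversion a major second.

major second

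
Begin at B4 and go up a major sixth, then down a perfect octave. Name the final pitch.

B4 up a major sixth → G#5 (9 semitones).
A perfect octave down from G#5 is G#4.

G#4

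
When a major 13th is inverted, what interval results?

First reduce the compound major thirteenth to its simple form, a major sixth.
The rule of nine gives the new number: 9 − 6 = 3, so a sixth becomes a third.
The quality also flips — major becomes minor — giving a minor third.

minor 3rd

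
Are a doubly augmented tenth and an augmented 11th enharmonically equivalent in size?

Yes

A doubly augmented tenth = 18 semitones = an augmented eleventh; enharmonically equal.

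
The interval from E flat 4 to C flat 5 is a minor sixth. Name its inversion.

The rule of nine gives the new number: 9 − 6 = 3, so a sixth becomes a third.
The quality also flips — minor becomes major — giving a major third.

M3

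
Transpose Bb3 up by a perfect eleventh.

The eleventh's letter: B up four letter names plus an octave → E.
A perfect eleventh spans 17 semitones, so from Bb3 the target pitch is Eb5.

Eb5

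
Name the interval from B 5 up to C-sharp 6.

B to C spans two letter names (B-C), so the interval is some kind of second.
B5 to C#6 is 2 semitones, matching the major second exactly, so the quality is major.

major 2nd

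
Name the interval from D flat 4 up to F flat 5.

minor tenth

D to F spans three letter names (D-E-F), plus an octave: a tenth.
Db4 to Fb5 is 15 semitones, a half step short of the major tenth (16), so this is minor.
(Equivalently, a compound minor third: a minor third plus an octave.)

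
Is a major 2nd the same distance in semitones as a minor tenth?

2 semitones (major second) vs 15 semitones (minor tenth): not equal.

No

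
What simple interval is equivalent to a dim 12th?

diminished fifth

Subtracting seven from the interval number removes an octave: 12 − 7 = 5.
Quality carries through unchanged, so the simple form is a diminished fifth.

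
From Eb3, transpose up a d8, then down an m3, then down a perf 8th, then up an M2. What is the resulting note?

A diminished octave up from Eb3 is Ebb4.
Down a minor third from Ebb4: Cb4 (3 semitones down).
Down a perfect octave from Cb4: Cb3 (12 semitones down).
Cb3 up a major second → Db3 (2 semitones).

Db3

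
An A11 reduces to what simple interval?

Each octave removed subtracts seven from the number: 11 − 7 = 4.
That makes an augmented eleventh a compound augmented fourth — an octave plus an augmented fourth.

augmented 4th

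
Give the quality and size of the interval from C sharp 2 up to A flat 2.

C to A spans six letter names (C-D-E-F-G-A): a sixth.
C#2 to Ab2 spans 7 semitones — two semitones narrower than the major sixth (9) — giving a diminished sixth.

diminished sixth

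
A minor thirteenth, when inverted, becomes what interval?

M3

First reduce the compound minor thirteenth to its simple form, a minor sixth.
Interval numbers invert to sum to nine: 6 + 3 = 9, so a sixth inverts to a third.
And minor becomes major under inversion, so we get a major third.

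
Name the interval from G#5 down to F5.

Descending from G#5 to F5 is the same interval as ascending F5 to G#5.
F to G spans two letter names (F-G) — that makes it a second of some quality.
A major second would be 2 semitones; F5 to G#5 is 3, one semitone wider, so the interval is augmented.

augmented second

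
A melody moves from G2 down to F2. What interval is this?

M2

Descending from G2 to F2 is the same interval as ascending F2 to G2.
F to G spans two letter names (F-G) — that makes it a second of some quality.
Counting semitones, F2→G2 is 2, which is the major second.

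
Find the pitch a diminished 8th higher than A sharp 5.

A 6

The letter stays A (same as the start), shifted an octave up.
A diminished octave spans 11 semitones, so from A#5 the target pitch is A6.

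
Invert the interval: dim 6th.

The rule of nine gives the new number: 9 − 6 = 3, so a sixth becomes a third.
The quality also flips — diminished becomes augmented — giving an augmented third.

augmented 3rd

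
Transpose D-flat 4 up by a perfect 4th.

Counting four letter names up from D lands on G.
A perfect fourth is 5 semitones; 5 semitones up from Db4 gives Gb4.

G-flat 4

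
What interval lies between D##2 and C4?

dd14

D to C spans seven letter names (D-E-F-G-A-B-C), plus an octave, so the interval is some kind of fourteenth.
A major fourteenth would be 23 semitones; D##2 to C4 is 20, three semitones narrower, so the interval is doubly diminished.
(Equivalently, a compound doubly diminished seventh: a doubly diminished seventh plus an octave.)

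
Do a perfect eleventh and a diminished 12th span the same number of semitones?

No

A perfect eleventh is 17 semitones but a diminished twelfth is 18 semitones — different sizes.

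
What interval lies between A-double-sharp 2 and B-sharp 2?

m2

A to B spans two letter names (A-B), so the interval is some kind of second.
A major second would be 2 semitones, but A##2 to B#2 is 1 — one semitone narrower, making it a minor second.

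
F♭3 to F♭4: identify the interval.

F to F is the same letter name, plus an octave: an octave.
The perfect octave spans 12 semitones, and Fb3 to Fb4 is exactly 12 semitones — so this is a perfect octave.

P8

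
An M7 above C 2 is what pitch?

B 2

The seventh takes the letter from C up to B.
Moving 11 semitones up from C2 (the size of a major seventh) reaches B2.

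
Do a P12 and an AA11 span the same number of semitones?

Both span 19 semitones: a perfect twelfth and a doubly augmented eleventh are the same chromatic distance.

Yes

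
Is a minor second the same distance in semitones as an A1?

Yes

A minor second = 1 semitone = an augmented unison; enharmonically equal.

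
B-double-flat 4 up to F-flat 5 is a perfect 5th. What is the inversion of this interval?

P4

Inverted interval numbers add to nine, so a fifth pairs with a fourth (5 + 4 = 9).
The quality also flips — perfect stays perfect — giving a perfect fourth.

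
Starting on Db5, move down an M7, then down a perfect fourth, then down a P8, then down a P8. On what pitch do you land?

Bbb1

Down a major seventh from Db5: Ebb4 (11 semitones down).
Ebb4 down a perfect fourth → Bbb3 (5 semitones).
Down a perfect octave from Bbb3: Bbb2 (12 semitones down).
Down a perfect octave from Bbb2: Bbb1 (12 semitones down).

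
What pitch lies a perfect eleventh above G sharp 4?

C sharp 6

The eleventh's letter: G up four letter names plus an octave → C.
Moving 17 semitones up from G#4 (the size of a perfect eleventh) reaches C#6.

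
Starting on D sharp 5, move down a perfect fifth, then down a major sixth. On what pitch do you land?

B 3

Down a perfect fifth from D#5: G#4 (7 semitones down).
A major sixth down from G#4 is B3.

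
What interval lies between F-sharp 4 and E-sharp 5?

M7

F to E spans seven letter names (F-G-A-B-C-D-E): a seventh.
F#4 to E#5 is 11 semitones, matching the major seventh exactly, so the quality is major.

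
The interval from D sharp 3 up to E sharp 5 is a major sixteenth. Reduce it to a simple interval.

Subtracting seven from the interval number removes an octave: 16 − 14 = 2.
So a major sixteenth is 2 octaves plus a major second. The quality is unchanged.

major second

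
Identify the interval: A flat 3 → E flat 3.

Descending from Ab3 to Eb3 is the same interval as ascending Eb3 to Ab3.
E to A spans four letter names (E-F-G-A), so the interval is some kind of fourth.
Eb3 to Ab3 is 5 semitones, matching the perfect fourth exactly, so the quality is perfect.

perfect 4th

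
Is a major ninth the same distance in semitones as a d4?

No

A major ninth is 14 semitones but a diminished fourth is 4 semitones — different sizes.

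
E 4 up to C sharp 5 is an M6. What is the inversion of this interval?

m3

Inverted interval numbers add to nine, so a sixth pairs with a third (6 + 3 = 9).
Quality inverts too: major becomes minor. That makes the inversion a minor third.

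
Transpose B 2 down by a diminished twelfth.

Five letters down from B (plus an octave) reaches E.
A diminished twelfth is 18 semitones; 18 semitones down from B2 gives E#1.

E-sharp 1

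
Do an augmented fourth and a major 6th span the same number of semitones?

No

An augmented fourth spans 6 semitones; a major sixth spans 9 semitones. They differ by 3.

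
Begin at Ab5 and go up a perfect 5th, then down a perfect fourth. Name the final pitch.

A perfect fifth up from Ab5 is Eb6.
Down a perfect fourth from Eb6: Bb5 (5 semitones down).

Bb5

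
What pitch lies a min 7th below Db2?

Eb1

Seven letter names down from D: E.
Moving 10 semitones down from Db2 (the size of a minor seventh) reaches Eb1.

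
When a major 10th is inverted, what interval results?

First reduce the compound major tenth to its simple form, a major third.
Interval numbers invert to sum to nine: 3 + 6 = 9, so a third inverts to a sixth.
Quality inverts too: major becomes minor. That makes the inversion a minor sixth.

minor 6th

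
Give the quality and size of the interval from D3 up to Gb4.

D to G spans four letter names (D-E-F-G), plus an octave — that makes it an eleventh of some quality.
A perfect eleventh would be 17 semitones; D3 to Gb4 is 16, one semitone narrower, so the interval is diminished.
(Equivalently, a compound diminished fourth: a diminished fourth plus an octave.)

diminished eleventh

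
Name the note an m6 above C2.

Ab2

Six letter names up from C: A.
Moving 8 semitones up from C2 (the size of a minor sixth) reaches Ab2.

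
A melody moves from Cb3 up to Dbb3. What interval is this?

C to D spans two letter names (C-D): a second.
At 1 semitone, Cb3→Dbb3 falls one short of a major second: minor.

m2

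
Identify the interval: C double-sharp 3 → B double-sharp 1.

Descending from C##3 to B##1 is the same interval as ascending B##1 to C##3.
B to C spans two letter names (B-C), plus an octave — that makes it a ninth of some quality.
B##1 to C##3 is 13 semitones, a half step short of the major ninth (14), so this is minor.
(Equivalently, a compound minor second: a minor second plus an octave.)

minor ninth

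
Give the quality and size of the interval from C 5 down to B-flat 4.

Descending from C5 to Bb4 is the same interval as ascending Bb4 to C5.
B to C spans two letter names (B-C): a second.
The major second spans 2 semitones, and Bb4 to C5 is exactly 2 semitones — so this is a major second.

M2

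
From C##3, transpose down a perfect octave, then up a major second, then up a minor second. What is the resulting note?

A perfect octave down from C##3 is C##2.
Up a major second from C##2: D##2 (2 semitones up).
A minor second up from D##2 is E#2.

E#2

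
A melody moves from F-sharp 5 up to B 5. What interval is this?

F to B spans four letter names (F-G-A-B), so the interval is some kind of fourth.
F#5 to B5 is 5 semitones, matching the perfect fourth exactly, so the quality is perfect.

P4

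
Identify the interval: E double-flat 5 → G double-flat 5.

E to G spans three letter names (E-F-G), so the interval is some kind of third.
A major third would be 4 semitones, but Ebb5 to Gbb5 is 3 — one semitone narrower, making it a minor third.

minor third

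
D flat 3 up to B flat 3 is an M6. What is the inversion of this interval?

The rule of nine gives the new number: 9 − 6 = 3, so a sixth becomes a third.
And major becomes minor under inversion, so we get a minor third.

minor third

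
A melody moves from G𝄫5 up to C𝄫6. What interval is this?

G to C spans four letter names (G-A-B-C): a fourth.
The perfect fourth spans 5 semitones, and Gbb5 to Cbb6 is exactly 5 semitones — so this is a perfect fourth.

perfect fourth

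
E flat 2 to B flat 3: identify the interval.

P12

E to B spans five letter names (E-F-G-A-B), plus an octave — that makes it a twelfth of some quality.
Eb2 to Bb3 is 19 semitones, matching the perfect twelfth exactly, so the quality is perfect.
(Equivalently, a compound perfect fifth: a perfect fifth plus an octave.)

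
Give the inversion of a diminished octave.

Inverted interval numbers add to nine, so an octave pairs with a unison (8 + 1 = 9).
Quality inverts too: diminished becomes augmented. That makes the inversion an augmented unison.

A1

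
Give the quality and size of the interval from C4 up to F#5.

C to F spans four letter names (C-D-E-F), plus an octave — that makes it an eleventh of some quality.
The perfect eleventh is 17 semitones; here we have 18, one semitone wider: augmented.
(Equivalently, a compound augmented fourth: an augmented fourth plus an octave.)

augmented 11th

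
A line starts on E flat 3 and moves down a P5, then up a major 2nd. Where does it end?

A perfect fifth down from Eb3 is Ab2.
Up a major second from Ab2: Bb2 (2 semitones up).

B flat 2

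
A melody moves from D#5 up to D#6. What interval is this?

perfect octave

D to D is the same letter name, plus an octave — that makes it an octave of some quality.
Counting semitones, D#5→D#6 is 12, which is the perfect octave.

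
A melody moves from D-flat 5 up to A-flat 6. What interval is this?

D to A spans five letter names (D-E-F-G-A), plus an octave: a twelfth.
Counting semitones, Db5→Ab6 is 19, which is the perfect twelfth.
(Equivalently, a compound perfect fifth: a perfect fifth plus an octave.)

P12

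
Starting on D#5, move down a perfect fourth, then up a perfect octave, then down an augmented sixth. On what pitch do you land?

A perfect fourth down from D#5 is A#4.
A perfect octave up from A#4 is A#5.
Down an augmented sixth from A#5: C5 (10 semitones down).

C5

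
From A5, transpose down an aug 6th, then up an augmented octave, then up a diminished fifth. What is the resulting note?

Gb6

A5 down an augmented sixth → Cb5 (10 semitones).
An augmented octave up from Cb5 is C6.
C6 up a diminished fifth → Gb6 (6 semitones).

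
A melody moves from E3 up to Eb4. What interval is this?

diminished octave

E to E is the same letter name, plus an octave — that makes it an octave of some quality.
The perfect octave is 12 semitones; here we have 11, one semitone narrower: diminished.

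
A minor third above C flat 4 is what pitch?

The third takes the letter from C up to E.
A minor third is 3 semitones; 3 semitones up from Cb4 gives Ebb4.

E double-flat 4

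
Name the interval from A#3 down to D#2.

Descending from A#3 to D#2 is the same interval as ascending D#2 to A#3.
D to A spans five letter names (D-E-F-G-A), plus an octave: a twelfth.
D#2 to A#3 is 19 semitones, matching the perfect twelfth exactly, so the quality is perfect.
(Equivalently, a compound perfect fifth: a perfect fifth plus an octave.)

perfect 12th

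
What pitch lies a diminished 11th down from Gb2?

Four letters down from G (plus an octave) reaches D.
A diminished eleventh is 16 semitones; 16 semitones down from Gb2 gives D1.

D1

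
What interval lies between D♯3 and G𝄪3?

D to G spans four letter names (D-E-F-G): a fourth.
The perfect fourth is 5 semitones; here we have 6, one semitone wider: augmented.

augmented 4th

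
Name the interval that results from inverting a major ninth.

First reduce the compound major ninth to its simple form, a major second.
Interval numbers invert to sum to nine: 2 + 7 = 9, so a second inverts to a seventh.
Quality inverts too: major becomes minor. That makes the inversion a minor seventh.

minor seventh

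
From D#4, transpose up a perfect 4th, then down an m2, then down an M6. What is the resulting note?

A perfect fourth up from D#4 is G#4.
Down a minor second from G#4: F##4 (1 semitone down).
Down a major sixth from F##4: A#3 (9 semitones down).

A#3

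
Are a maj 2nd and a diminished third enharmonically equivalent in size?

Yes

Both span 2 semitones: a major second and a diminished third are the same chromatic distance.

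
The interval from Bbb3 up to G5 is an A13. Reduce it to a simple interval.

augmented sixth

Take out an octave (7 from the number): 13 − 7 = 6.
So an augmented thirteenth is an octave plus an augmented sixth. The quality is unchanged.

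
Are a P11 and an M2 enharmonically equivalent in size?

17 semitones (perfect eleventh) vs 2 semitones (major second): not equal.

No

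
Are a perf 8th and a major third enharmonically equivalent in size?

A perfect octave spans 12 semitones; a major third spans 4 semitones. They differ by 8.

No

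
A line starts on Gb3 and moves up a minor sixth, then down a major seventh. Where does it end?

Fbb3

Gb3 up a minor sixth → Ebb4 (8 semitones).
A major seventh down from Ebb4 is Fbb3.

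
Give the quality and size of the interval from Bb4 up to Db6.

B to D spans three letter names (B-C-D), plus an octave, so the interval is some kind of tenth.
Bb4 to Db6 is 15 semitones, a half step short of the major tenth (16), so this is minor.
(Equivalently, a compound minor third: a minor third plus an octave.)

minor tenth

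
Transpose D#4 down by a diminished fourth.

The fourth takes the letter from D down to A.
A diminished fourth is 4 semitones; 4 semitones down from D#4 gives A##3.

A##3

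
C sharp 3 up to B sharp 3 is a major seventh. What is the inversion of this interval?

The rule of nine gives the new number: 9 − 7 = 2, so a seventh becomes a second.
Quality inverts too: major becomes minor. That makes the inversion a minor second.

minor 2nd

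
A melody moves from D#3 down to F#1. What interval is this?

M13

Descending from D#3 to F#1 is the same interval as ascending F#1 to D#3.
F to D spans six letter names (F-G-A-B-C-D), plus an octave — that makes it a thirteenth of some quality.
F#1 to D#3 is 21 semitones, matching the major thirteenth exactly, so the quality is major.
(Equivalently, a compound major sixth: a major sixth plus an octave.)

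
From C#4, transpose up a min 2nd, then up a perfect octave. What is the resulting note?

D5

Up a minor second from C#4: D4 (1 semitone up).
Up a perfect octave from D4: D5 (12 semitones up).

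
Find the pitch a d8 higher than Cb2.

Cbb3

For an octave the letter name doesn't change: still C, an octave up.
A diminished octave spans 11 semitones, so from Cb2 the target pitch is Cbb3.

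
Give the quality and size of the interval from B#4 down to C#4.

Descending from B#4 to C#4 is the same interval as ascending C#4 to B#4.
C to B spans seven letter names (C-D-E-F-G-A-B), so the interval is some kind of seventh.
The major seventh spans 11 semitones, and C#4 to B#4 is exactly 11 semitones — so this is a major seventh.

major seventh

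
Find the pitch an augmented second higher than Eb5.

F#5

Two letter names up from E: F.
An augmented second spans 3 semitones, so from Eb5 the target pitch is F#5.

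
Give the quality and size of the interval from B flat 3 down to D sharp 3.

d6

Descending from Bb3 to D#3 is the same interval as ascending D#3 to Bb3.
D to B spans six letter names (D-E-F-G-A-B): a sixth.
The major sixth is 9 semitones; here we have 7, two semitones narrower: diminished.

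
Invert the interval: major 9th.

First reduce the compound major ninth to its simple form, a major second.
Inverted interval numbers add to nine, so a second pairs with a seventh (2 + 7 = 9).
And major becomes minor under inversion, so we get a minor seventh.

m7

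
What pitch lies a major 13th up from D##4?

The thirteenth's letter: D up six letter names plus an octave → B.
Moving 21 semitones up from D##4 (the size of a major thirteenth) reaches B##5.

B##5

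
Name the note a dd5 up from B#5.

F6

The fifth takes the letter from B up to F.
A doubly diminished fifth spans 5 semitones, so from B#5 the target pitch is F6.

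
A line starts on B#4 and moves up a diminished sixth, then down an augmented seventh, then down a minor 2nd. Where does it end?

Gb4

A diminished sixth up from B#4 is G5.
An augmented seventh down from G5 is Abb4.
Abb4 down a minor second → Gb4 (1 semitone).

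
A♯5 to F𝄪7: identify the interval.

major thirteenth

A to F spans six letter names (A-B-C-D-E-F), plus an octave, so the interval is some kind of thirteenth.
Counting semitones, A#5→F##7 is 21, which is the major thirteenth.
(Equivalently, a compound major sixth: a major sixth plus an octave.)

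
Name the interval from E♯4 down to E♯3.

Descending from E#4 to E#3 is the same interval as ascending E#3 to E#4.
E to E is the same letter name, plus an octave — that makes it an octave of some quality.
Counting semitones, E#3→E#4 is 12, which is the perfect octave.

perfect octave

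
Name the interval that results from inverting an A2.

diminished seventh

Interval numbers invert to sum to nine: 2 + 7 = 9, so a second inverts to a seventh.
And augmented becomes diminished under inversion, so we get a diminished seventh.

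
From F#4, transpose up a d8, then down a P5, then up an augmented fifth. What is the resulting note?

F#5

A diminished octave up from F#4 is F5.
A perfect fifth down from F5 is Bb4.
An augmented fifth up from Bb4 is F#5.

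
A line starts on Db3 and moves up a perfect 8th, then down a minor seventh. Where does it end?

Eb3

Up a perfect octave from Db3: Db4 (12 semitones up).
Db4 down a minor seventh → Eb3 (10 semitones).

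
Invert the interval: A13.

d3

First reduce the compound augmented thirteenth to its simple form, an augmented sixth.
The rule of nine gives the new number: 9 − 6 = 3, so a sixth becomes a third.
And augmented becomes diminished under inversion, so we get a diminished third.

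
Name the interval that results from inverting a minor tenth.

M6

First reduce the compound minor tenth to its simple form, a minor third.
Interval numbers invert to sum to nine: 3 + 6 = 9, so a third inverts to a sixth.
The quality also flips — minor becomes major — giving a major sixth.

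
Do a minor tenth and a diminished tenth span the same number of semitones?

No

15 semitones (minor tenth) vs 14 semitones (diminished tenth): not equal.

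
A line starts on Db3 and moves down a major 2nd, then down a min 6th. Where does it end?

Eb2

A major second down from Db3 is Cb3.
Down a minor sixth from Cb3: Eb2 (8 semitones down).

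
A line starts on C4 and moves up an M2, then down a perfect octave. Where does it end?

D3

Up a major second from C4: D4 (2 semitones up).
Down a perfect octave from D4: D3 (12 semitones down).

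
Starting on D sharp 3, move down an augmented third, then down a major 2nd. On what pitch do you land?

A flat 2

D#3 down an augmented third → Bb2 (5 semitones).
Bb2 down a major second → Ab2 (2 semitones).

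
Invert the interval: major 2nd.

minor 7th

Interval numbers invert to sum to nine: 2 + 7 = 9, so a second inverts to a seventh.
The quality also flips — major becomes minor — giving a minor seventh.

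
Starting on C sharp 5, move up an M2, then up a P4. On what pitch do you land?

G sharp 5

Up a major second from C#5: D#5 (2 semitones up).
Up a perfect fourth from D#5: G#5 (5 semitones up).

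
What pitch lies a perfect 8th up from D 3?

D 4

The letter stays D (same as the start), shifted an octave up.
A perfect octave spans 12 semitones, so from D3 the target pitch is D4.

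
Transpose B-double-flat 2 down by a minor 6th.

Counting six letter names down from B lands on D.
A minor sixth is 8 semitones; 8 semitones down from Bbb2 gives Db2.

D-flat 2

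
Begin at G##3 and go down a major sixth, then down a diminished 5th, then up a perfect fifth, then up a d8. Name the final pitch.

Down a major sixth from G##3: B#2 (9 semitones down).
Down a diminished fifth from B#2: E##2 (6 semitones down).
E##2 up a perfect fifth → B##2 (7 semitones).
B##2 up a diminished octave → B#3 (11 semitones).

B#3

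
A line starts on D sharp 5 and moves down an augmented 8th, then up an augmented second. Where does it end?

An augmented octave down from D#5 is D4.
An augmented second up from D4 is E#4.

E sharp 4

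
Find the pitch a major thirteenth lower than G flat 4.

Counting six letter names plus an octave down from G lands on B.
A major thirteenth spans 21 semitones, so from Gb4 the target pitch is Bbb2.

B double-flat 2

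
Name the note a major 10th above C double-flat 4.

The tenth's letter: C up three letter names plus an octave → E.
Moving 16 semitones up from Cbb4 (the size of a major tenth) reaches Ebb5.

E double-flat 5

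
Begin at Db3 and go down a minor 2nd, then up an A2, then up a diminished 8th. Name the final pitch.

D4

A minor second down from Db3 is C3.
An augmented second up from C3 is D#3.
Up a diminished octave from D#3: D4 (11 semitones up).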